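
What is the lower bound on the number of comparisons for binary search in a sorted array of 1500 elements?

With 1500 possible positions, we need at least ceil(log_2(1500)) = 11 comparisons. Each comparison splits the remaining candidates by at most half.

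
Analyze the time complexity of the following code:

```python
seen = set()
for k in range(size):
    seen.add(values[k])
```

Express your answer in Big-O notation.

Time complexity: O(n).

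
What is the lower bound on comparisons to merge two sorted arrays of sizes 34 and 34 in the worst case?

Adversary: with |34 - 34| <= 1 the inputs can be fully interleaved so that every adjacent pair in the merged output comes from different arrays. Then each of the 67 adjacent pairs must be directly compared, or the algorithm cannot determine their relative order. Standard merge meets this bound.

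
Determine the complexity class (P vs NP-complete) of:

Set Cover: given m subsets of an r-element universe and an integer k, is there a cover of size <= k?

This problem is NP-complete: one of Karp's 21 NP-complete problems (with k part of the input).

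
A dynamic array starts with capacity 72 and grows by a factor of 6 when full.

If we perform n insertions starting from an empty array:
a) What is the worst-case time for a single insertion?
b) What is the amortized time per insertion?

(a) Worst-case single insertion: O(n) -- when the array is full at capacity c, the resize copies all c elements, and c can be Theta(n).
(b) Resizes happen at sizes 72, 432, 2592, ... Total copy cost for n insertions: 72 + 432 + ... = O(n) (geometric series with ratio 1/6). Amortized cost per insertion: O(n)/n = O(1).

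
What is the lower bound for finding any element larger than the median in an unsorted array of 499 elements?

To find an element larger than the median of 499 elements, we must see Omega(n) elements. Without seeing enough elements, an adversary can make any unseen element the median.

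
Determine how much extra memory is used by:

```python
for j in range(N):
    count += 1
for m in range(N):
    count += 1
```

Space complexity: O(1).
Only a constant amount of auxiliary storage is used; nothing grows with n.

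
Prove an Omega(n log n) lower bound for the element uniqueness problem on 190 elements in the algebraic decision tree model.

In the algebraic decision tree model, element uniqueness on 190 elements is equivalent to determining which cell of an arrangement of C(190,2) = 17955 hyperplanes x_i = x_j contains the input point. Ben-Or's theorem shows this requires Omega(n log n).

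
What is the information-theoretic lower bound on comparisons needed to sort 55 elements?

There are 55! = 12696403353658275925965100847566516959580321051449436762275840000000000000 possible orderings. Each comparison gives 1 bit. We need at least ceil(log_2(12696403353658275925965100847566516959580321051449436762275840000000000000)) = 243 comparisons.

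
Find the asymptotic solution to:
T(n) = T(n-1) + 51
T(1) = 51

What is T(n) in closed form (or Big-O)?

Unrolling: T(n) = T(n-1) + 51 = T(n-2) + 2*51 = ... = T(1) + (n-1)*51 = 51 + (n-1)*51 = 51n.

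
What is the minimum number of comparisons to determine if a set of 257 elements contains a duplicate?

Determining if 257 elements are all distinct requires Omega(n log n) comparisons in the comparison model. This follows from the element distinctness lower bound.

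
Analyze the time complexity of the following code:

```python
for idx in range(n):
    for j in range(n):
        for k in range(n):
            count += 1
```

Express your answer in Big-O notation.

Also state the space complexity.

Time complexity: O(n^3).
Space complexity: O(1).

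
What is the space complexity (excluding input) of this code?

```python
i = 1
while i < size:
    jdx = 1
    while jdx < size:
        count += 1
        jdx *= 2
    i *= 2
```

Space complexity: O(1).
Only a constant amount of auxiliary storage is used; nothing grows with n.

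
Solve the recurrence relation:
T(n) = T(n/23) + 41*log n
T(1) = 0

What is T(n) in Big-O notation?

Each of the log_23(n) levels adds O(log n). T(n) = O(log^2 n).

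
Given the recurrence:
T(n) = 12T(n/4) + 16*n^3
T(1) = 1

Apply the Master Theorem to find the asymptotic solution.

a=12, b=4, f(n)=16*n^3. log_4(12) = 1.792 < 3. Case 3: T(n) = O(n^3).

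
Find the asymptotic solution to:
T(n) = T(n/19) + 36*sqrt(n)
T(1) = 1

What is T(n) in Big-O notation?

Each level contributes sqrt(n/19^k). Geometric series with ratio 1/sqrt(19) < 1 sums to O(sqrt(n)).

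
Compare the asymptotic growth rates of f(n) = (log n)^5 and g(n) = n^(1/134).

g(n) = n^(1/134) grows faster: any positive power of n dominates any polylog.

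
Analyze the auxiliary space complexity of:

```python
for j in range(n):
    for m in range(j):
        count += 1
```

Space complexity: O(1).
Only a constant amount of auxiliary storage is used; nothing grows with n.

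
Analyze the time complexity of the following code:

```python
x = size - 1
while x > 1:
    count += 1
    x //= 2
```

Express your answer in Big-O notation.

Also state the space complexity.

Time complexity: O(log n).
Space complexity: O(1).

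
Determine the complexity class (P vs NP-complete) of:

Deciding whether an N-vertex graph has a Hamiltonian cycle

This problem is NP-complete: one of Karp's 21 NP-complete problems.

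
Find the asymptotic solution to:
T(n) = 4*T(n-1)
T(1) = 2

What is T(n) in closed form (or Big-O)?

Each step multiplies by 4. T(n) = T(1)*4^(n-1) = 2*4^(n-1).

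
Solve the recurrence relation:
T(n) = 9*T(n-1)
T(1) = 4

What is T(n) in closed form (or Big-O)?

Each step multiplies by 9. T(n) = T(1)*9^(n-1) = 4*9^(n-1).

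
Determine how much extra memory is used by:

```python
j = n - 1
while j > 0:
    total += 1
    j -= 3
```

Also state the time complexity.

Space complexity: O(1).
Only a constant amount of auxiliary storage is used; nothing grows with n.
Time complexity: O(n).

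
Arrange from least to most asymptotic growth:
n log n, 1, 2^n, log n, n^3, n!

Ordered by growth rate: 1 < log n < n log n < n^3 < 2^n < n!.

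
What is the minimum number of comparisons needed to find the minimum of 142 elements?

Finding the minimum requires 141 comparisons, identical reasoning to finding the maximum. Each comparison eliminates one candidate.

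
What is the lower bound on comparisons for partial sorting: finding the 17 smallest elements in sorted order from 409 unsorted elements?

Finding 17 smallest of 409 in sorted order: Omega(409) to identify the 17 smallest, plus Omega(17 log 17) to sort them. Total: Omega(n + k log k).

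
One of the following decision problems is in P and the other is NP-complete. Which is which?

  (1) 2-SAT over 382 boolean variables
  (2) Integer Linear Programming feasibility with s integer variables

(1) is P: 2-SAT is solvable in linear time via implication-graph SCCs.
(2) is NP-complete: ILP feasibility is NP-complete (LP relaxation is in P).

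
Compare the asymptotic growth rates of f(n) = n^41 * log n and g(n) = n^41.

f(n) = n^41 * log n grows faster: extra log n factor -> infinity.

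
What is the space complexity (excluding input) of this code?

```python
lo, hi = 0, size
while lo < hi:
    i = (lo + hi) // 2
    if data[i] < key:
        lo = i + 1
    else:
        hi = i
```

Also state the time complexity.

Space complexity: O(1).
Only a constant amount of auxiliary storage is used; nothing grows with n.
Time complexity: O(log n).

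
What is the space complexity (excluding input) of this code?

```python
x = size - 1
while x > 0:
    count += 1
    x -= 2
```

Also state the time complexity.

Space complexity: O(1).
Only a constant amount of auxiliary storage is used; nothing grows with n.
Time complexity: O(n).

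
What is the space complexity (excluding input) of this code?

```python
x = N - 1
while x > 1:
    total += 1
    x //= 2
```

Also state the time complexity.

Space complexity: O(1).
Only a constant amount of auxiliary storage is used; nothing grows with n.
Time complexity: O(log n).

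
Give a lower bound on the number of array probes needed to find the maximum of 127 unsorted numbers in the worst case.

Adversary: any unprobed cell could hold a value larger than everything seen so far. If fewer than 127 cells are probed, the adversary places the max in an unprobed cell. So all 127 cells must be examined; together with 127-1 comparisons this is tight.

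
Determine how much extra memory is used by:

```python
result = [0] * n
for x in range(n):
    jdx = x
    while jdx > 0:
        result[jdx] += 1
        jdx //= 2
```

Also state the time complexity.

Space complexity: O(n).
Auxiliary storage grows linearly with the input size n in the worst case.
Time complexity: O(n log n).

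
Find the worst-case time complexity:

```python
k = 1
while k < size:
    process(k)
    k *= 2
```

Time complexity: O(log n).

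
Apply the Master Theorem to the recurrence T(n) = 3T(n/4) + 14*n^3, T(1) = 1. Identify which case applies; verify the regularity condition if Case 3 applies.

a=3, b=4, f(n)=14*n^3.
log_4(3) = 0.7925 < 3.
f(n) = Omega(n^(0.7925+epsilon)) for some epsilon > 0, so Case 3 is the candidate.
Regularity: a*f(n/b) = 3*14*(n/4)^3 = (3/64)*14*n^3 <= c*f(n) with c = 3/64 < 1. Satisfied.
Case 3: T(n) = Theta(n^3).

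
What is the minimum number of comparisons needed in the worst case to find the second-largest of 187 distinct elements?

Lower bound: finding the max needs 187-1 comparisons. By the adversary weight-doubling argument, the max must personally win >= ceil(log_2(187)) = 8 comparisons; the 2nd-largest is among those 8 losers, needing 8-1 more comparisons. Total >= 187-1 + 8-1 = 193. A balanced knockout tournament achieves this.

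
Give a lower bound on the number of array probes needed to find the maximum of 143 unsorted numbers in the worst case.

Adversary: any unprobed cell could hold a value larger than everything seen so far. If fewer than 143 cells are probed, the adversary places the max in an unprobed cell. So all 143 cells must be examined; together with 143-1 comparisons this is tight.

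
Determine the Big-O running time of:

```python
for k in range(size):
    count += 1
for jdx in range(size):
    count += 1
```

Time complexity: O(n).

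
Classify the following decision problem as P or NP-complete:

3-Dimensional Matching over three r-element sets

This problem is NP-complete: one of Karp's 21 NP-complete problems.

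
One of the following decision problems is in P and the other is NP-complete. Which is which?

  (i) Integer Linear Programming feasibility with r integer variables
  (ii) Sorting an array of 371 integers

(i) is NP-complete: ILP feasibility is NP-complete (LP relaxation is in P).
(ii) is P: merge sort runs in O(n log n).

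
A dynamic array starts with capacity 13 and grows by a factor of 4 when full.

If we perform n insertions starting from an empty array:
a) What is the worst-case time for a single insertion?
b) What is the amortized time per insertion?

(a) Worst-case single insertion: O(n) -- when the array is full at capacity c, the resize copies all c elements, and c can be Theta(n).
(b) Resizes happen at sizes 13, 52, 208, ... Total copy cost for n insertions: 13 + 52 + ... = O(n) (geometric series with ratio 1/4). Amortized cost per insertion: O(n)/n = O(1).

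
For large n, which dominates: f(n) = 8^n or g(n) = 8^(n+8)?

f(n) = 8^n and g(n) = 8^(n+8) are Theta of each other: 8^(n+8) = 8^8 * 8^n = Theta(8^n).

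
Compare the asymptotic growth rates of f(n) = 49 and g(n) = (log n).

g(n) = (log n) grows faster: any unbounded function dominates a constant.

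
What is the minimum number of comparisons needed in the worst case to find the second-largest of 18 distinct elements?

Lower bound: finding the max needs 18-1 comparisons. By the adversary weight-doubling argument, the max must personally win >= ceil(log_2(18)) = 5 comparisons; the 2nd-largest is among those 5 losers, needing 5-1 more comparisons. Total >= 18-1 + 5-1 = 21. A balanced knockout tournament achieves this.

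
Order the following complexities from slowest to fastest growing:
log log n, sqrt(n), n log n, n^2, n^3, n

Ordered by growth rate: log log n < sqrt(n) < n < n log n < n^2 < n^3.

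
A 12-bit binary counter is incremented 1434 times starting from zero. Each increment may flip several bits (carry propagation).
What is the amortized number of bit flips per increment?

Bit i flips on every 2^i-th increment, so over 1434 increments bit i flips floor(1434/2^i) times. Summing over i: total flips < 2 * 1434. Amortized: < 2 = O(1) per increment.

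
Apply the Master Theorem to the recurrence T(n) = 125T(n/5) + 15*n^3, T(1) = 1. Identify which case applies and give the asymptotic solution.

a=125, b=5, f(n)=15*n^3.
log_5(125) = 3, so n^(log_b(a)) = n^3.
f(n) = Theta(n^3), so Case 2 applies.
T(n) = Theta(n^3 log n).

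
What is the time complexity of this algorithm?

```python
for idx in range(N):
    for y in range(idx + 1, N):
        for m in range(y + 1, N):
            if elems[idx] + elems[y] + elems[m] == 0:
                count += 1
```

Time complexity: O(n^3).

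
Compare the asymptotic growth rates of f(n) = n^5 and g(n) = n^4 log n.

f(n) = n^5 grows faster: n^5 / (n^4 log n) = n/log n -> infinity.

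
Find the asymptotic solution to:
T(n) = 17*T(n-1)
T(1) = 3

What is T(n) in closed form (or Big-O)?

Each step multiplies by 17. T(n) = T(1)*17^(n-1) = 3*17^(n-1).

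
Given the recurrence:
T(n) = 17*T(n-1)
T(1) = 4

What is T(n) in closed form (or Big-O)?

Each step multiplies by 17. T(n) = T(1)*17^(n-1) = 4*17^(n-1).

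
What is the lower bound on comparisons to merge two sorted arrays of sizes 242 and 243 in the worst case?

Adversary: with |242 - 243| <= 1 the inputs can be fully interleaved so that every adjacent pair in the merged output comes from different arrays. Then each of the 484 adjacent pairs must be directly compared, or the algorithm cannot determine their relative order. Standard merge meets this bound.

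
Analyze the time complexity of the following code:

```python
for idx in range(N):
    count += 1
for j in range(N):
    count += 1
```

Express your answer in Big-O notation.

Time complexity: O(n).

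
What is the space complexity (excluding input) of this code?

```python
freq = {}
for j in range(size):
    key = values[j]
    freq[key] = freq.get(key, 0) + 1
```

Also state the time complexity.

Space complexity: O(n).
Auxiliary storage grows linearly with the input size n in the worst case.
Time complexity: O(n).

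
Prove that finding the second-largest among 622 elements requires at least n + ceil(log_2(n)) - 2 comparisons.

Lower bound (adversary): identifying the maximum requires 622-1 comparisons (each eliminates one candidate). Assign weight 1 to each element; on each comparison the adversary lets the heavier side win and gives it the loser's weight. The max ends with weight 622, but each comparison it wins at most doubles its weight, so the max must win >= ceil(log_2(622)) = 10 comparisons. The second-largest is one of those 10 direct losers to the max, and identifying which one is largest needs >= 10-1 further comparisons. Total >= 622-1 + 10-1 = 630.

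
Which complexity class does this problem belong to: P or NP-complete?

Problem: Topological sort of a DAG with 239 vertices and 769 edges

This problem is in P: DFS-based topological sort runs in O(V+E).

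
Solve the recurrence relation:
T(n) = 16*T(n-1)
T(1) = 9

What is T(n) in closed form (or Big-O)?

Each step multiplies by 16. T(n) = T(1)*16^(n-1) = 9*16^(n-1).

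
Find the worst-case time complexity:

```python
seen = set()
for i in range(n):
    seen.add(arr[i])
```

Time complexity: O(n).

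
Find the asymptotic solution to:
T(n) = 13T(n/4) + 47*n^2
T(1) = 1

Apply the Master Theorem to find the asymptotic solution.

a=13, b=4, f(n)=47*n^2. log_4(13) = 1.85 < 2. Case 3: T(n) = O(n^2).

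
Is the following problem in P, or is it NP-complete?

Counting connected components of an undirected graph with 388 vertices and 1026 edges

This problem is in P: BFS/DFS visits each vertex and edge once: O(V+E).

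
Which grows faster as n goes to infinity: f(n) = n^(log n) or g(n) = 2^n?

g(n) = 2^n grows faster: take logs: log(n^(log n)) = (log n)^2, log(2^n) = n log 2; n dominates (log n)^2.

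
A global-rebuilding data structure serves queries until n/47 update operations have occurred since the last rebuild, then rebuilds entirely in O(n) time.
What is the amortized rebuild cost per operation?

The O(n) rebuild is triggered by n/47 operations, so each contributes O(n)/(n/47) = O(47) = O(1) to the rebuild cost.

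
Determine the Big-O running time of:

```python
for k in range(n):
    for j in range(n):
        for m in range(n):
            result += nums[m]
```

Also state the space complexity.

Time complexity: O(n^3).
Space complexity: O(1).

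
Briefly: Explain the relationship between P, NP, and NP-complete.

P: solvable in polynomial time. NP: verifiable in polynomial time. NP-complete: in NP and at least as hard as every problem in NP (via polynomial reduction). P is a subset of NP. If any NP-complete problem is in P, then P = NP.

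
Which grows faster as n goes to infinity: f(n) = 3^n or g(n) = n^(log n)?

f(n) = 3^n grows faster: take logs: log(n^(log n)) = (log n)^2, log(3^n) = n log 3; n dominates (log n)^2.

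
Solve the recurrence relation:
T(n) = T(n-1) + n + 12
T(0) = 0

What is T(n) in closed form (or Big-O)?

Dominant term in sum is 1*sum(i, i=1..n) = 1*n*(n+1)/2 = O(n^2).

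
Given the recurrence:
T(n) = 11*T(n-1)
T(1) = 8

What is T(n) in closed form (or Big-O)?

Each step multiplies by 11. T(n) = T(1)*11^(n-1) = 8*11^(n-1).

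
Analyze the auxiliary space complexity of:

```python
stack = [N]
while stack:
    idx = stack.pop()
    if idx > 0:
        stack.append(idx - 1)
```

Space complexity: O(1).
Only a constant amount of auxiliary storage is used; nothing grows with n.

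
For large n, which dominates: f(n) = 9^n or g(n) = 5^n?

f(n) = 9^n grows faster: (9/5)^n -> infinity since 9/5 > 1.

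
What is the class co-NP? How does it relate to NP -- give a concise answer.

co-NP is the class of problems whose complement is in NP. A problem is in co-NP if 'no' instances have short proofs. NP and co-NP may or may not be equal. If NP != co-NP, then P != NP. Tautology (is a formula always true?) is in co-NP.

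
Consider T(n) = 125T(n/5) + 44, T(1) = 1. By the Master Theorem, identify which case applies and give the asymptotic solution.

a=125, b=5, f(n)=44.
log_5(125) = 3 > 0.
Since f(n) = O(n^0) is polynomially smaller than n^3, Case 1 applies.
T(n) = Theta(n^3).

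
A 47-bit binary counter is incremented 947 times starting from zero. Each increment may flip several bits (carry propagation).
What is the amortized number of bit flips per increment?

Bit i flips on every 2^i-th increment, so over 947 increments bit i flips floor(947/2^i) times. Summing over i: total flips < 2 * 947. Amortized: < 2 = O(1) per increment.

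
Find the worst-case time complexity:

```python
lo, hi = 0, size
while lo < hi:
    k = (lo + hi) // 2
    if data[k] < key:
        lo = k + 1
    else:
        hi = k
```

Time complexity: O(log n).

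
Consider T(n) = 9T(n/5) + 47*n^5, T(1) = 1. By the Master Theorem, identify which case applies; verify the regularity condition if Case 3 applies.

a=9, b=5, f(n)=47*n^5.
log_5(9) = 1.365 < 5.
f(n) = Omega(n^(1.365+epsilon)) for some epsilon > 0, so Case 3 is the candidate.
Regularity: a*f(n/b) = 9*47*(n/5)^5 = (9/3125)*47*n^5 <= c*f(n) with c = 9/3125 < 1. Satisfied.
Case 3: T(n) = Theta(n^5).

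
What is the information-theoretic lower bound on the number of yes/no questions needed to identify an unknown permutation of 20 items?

There are 20! = 2432902008176640000 permutations. Each yes/no question gives at most 1 bit, so at least ceil(log_2(2432902008176640000)) = 62 questions are needed.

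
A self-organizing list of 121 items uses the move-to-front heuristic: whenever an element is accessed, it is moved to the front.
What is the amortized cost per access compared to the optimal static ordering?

With potential Phi = number of inversions between the MTF list and the optimal static list (at most C(121,2)), each access has amortized cost at most 2 * (cost under optimal static ordering). This is the move-to-front 2-competitiveness result.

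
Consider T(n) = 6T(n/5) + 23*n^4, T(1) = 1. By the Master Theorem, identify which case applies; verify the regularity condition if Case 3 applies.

a=6, b=5, f(n)=23*n^4.
log_5(6) = 1.113 < 4.
f(n) = Omega(n^(1.113+epsilon)) for some epsilon > 0, so Case 3 is the candidate.
Regularity: a*f(n/b) = 6*23*(n/5)^4 = (6/625)*23*n^4 <= c*f(n) with c = 6/625 < 1. Satisfied.
Case 3: T(n) = Theta(n^4).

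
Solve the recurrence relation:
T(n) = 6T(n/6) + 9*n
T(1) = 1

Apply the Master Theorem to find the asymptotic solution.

a=6, b=6, f(n)=9*n. log_6(6) = 1. Case 2: T(n) = O(n log n).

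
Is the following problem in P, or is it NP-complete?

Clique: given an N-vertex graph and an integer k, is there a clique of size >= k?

This problem is NP-complete: complement of Independent Set / Vertex Cover (with k part of the input).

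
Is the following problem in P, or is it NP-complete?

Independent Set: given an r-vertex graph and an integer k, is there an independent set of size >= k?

This problem is NP-complete: complement of Clique (with k part of the input).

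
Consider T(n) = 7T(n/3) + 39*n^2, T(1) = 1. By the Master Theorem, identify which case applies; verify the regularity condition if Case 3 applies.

a=7, b=3, f(n)=39*n^2.
log_3(7) = 1.771 < 2.
f(n) = Omega(n^(1.771+epsilon)) for some epsilon > 0, so Case 3 is the candidate.
Regularity: a*f(n/b) = 7*39*(n/3)^2 = (7/9)*39*n^2 <= c*f(n) with c = 7/9 < 1. Satisfied.
Case 3: T(n) = Theta(n^2).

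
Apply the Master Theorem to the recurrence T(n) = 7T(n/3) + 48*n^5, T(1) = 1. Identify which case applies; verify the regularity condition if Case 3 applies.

a=7, b=3, f(n)=48*n^5.
log_3(7) = 1.771 < 5.
f(n) = Omega(n^(1.771+epsilon)) for some epsilon > 0, so Case 3 is the candidate.
Regularity: a*f(n/b) = 7*48*(n/3)^5 = (7/243)*48*n^5 <= c*f(n) with c = 7/243 < 1. Satisfied.
Case 3: T(n) = Theta(n^5).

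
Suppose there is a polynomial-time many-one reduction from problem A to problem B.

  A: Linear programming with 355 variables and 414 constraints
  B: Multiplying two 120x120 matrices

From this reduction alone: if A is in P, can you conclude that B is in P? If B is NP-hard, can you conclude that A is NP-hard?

A poly-time reduction A <=_p B transfers tractability DOWN (B easy => A easy) and hardness UP (A hard => B hard), not the reverse.
From A in P, the reduction alone does NOT give B in P: any problem in P trivially reduces to SAT, yet SAT is not known to be in P.
From B NP-hard, the reduction alone does NOT give A NP-hard: again, easy problems reduce to hard ones.
(Here in fact A is P and B is P.)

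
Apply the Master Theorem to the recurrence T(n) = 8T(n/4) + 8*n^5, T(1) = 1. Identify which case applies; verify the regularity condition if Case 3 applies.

a=8, b=4, f(n)=8*n^5.
log_4(8) = 1.5 < 5.
f(n) = Omega(n^(1.5+epsilon)) for some epsilon > 0, so Case 3 is the candidate.
Regularity: a*f(n/b) = 8*8*(n/4)^5 = (8/1024)*8*n^5 <= c*f(n) with c = 8/1024 < 1. Satisfied.
Case 3: T(n) = Theta(n^5).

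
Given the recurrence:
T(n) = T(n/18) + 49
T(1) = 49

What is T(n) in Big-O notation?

Each step divides n by 18 and adds 49. After log_18(n) steps, T(n) = O(log n).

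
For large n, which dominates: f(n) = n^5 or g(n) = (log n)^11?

f(n) = n^5 grows faster: any positive polynomial dominates any polylog.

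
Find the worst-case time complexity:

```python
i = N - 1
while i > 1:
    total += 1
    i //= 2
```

Time complexity: O(log n).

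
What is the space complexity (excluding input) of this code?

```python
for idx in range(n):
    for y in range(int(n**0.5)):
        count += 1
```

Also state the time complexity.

Space complexity: O(1).
Only a constant amount of auxiliary storage is used; nothing grows with n.
Time complexity: O(n * sqrt(n)).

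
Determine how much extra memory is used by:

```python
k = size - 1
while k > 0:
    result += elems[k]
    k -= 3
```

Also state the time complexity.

Space complexity: O(1).
Only a constant amount of auxiliary storage is used; nothing grows with n.
Time complexity: O(n).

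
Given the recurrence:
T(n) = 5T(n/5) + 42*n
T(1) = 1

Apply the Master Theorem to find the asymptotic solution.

a=5, b=5, f(n)=42*n. log_5(5) = 1. Case 2: T(n) = O(n log n).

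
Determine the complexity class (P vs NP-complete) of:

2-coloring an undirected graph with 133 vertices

This problem is in P: 2-coloring is bipartiteness testing via BFS, O(V+E).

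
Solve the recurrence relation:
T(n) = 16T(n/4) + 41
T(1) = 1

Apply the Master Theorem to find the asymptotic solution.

a=16, b=4, f(n)=41. log_4(16) = 2. Case 1 of Master Theorem: T(n) = O(n^2).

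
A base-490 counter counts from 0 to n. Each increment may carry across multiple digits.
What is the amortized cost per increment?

Digit at position i changes every 490^i increments. Total digit changes over n increments: n * 490/(490-1) = O(n). Amortized: O(1).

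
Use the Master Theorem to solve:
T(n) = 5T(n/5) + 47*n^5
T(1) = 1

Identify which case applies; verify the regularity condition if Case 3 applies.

a=5, b=5, f(n)=47*n^5.
log_5(5) = 1 < 5.
f(n) = Omega(n^(1+epsilon)) for some epsilon > 0, so Case 3 is the candidate.
Regularity: a*f(n/b) = 5*47*(n/5)^5 = (5/3125)*47*n^5 <= c*f(n) with c = 5/3125 < 1. Satisfied.
Case 3: T(n) = Theta(n^5).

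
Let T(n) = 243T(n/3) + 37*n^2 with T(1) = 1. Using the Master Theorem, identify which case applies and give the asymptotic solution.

a=243, b=3, f(n)=37*n^2.
log_3(243) = 5 > 2.
Since f(n) = O(n^2) is polynomially smaller than n^5, Case 1 applies.
T(n) = Theta(n^5).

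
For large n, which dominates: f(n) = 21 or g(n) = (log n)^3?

g(n) = (log n)^3 grows faster: any unbounded function dominates a constant.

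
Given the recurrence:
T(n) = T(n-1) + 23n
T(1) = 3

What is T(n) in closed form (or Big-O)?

Unrolling: T(n) = 3 + 23*(2 + 3 + ... + n) = 3 + 23*(n(n+1)/2 - 1) = O(n^2).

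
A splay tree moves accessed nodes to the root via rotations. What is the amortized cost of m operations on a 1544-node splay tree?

Using a potential function Phi = sum of log(size of subtree) for each node, each splay operation has amortized cost O(log n) where n = 1544. Bad individual operations (O(n)) are offset by decreased potential.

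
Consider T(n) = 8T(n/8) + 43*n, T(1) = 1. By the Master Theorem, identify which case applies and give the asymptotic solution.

a=8, b=8, f(n)=43*n.
log_8(8) = 1, so n^(log_b(a)) = n.
f(n) = Theta(n), so Case 2 applies.
T(n) = Theta(n log n).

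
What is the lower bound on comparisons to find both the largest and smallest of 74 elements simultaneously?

Pair elements first (floor(74/2) comparisons), then find max among winners and min among losers. Total: ceil(3*74/2) - 2 = 109 comparisons.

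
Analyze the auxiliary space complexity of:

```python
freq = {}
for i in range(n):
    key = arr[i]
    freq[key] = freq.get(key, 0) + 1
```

Space complexity: O(n).
Auxiliary storage grows linearly with the input size n in the worst case.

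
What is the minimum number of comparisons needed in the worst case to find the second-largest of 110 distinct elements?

Lower bound: finding the max needs 110-1 comparisons. By the adversary weight-doubling argument, the max must personally win >= ceil(log_2(110)) = 7 comparisons; the 2nd-largest is among those 7 losers, needing 7-1 more comparisons. Total >= 110-1 + 7-1 = 115. A balanced knockout tournament achieves this.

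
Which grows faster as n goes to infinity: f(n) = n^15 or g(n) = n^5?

f(n) = n^15 grows faster: n^15/n^5 = n^10 -> infinity.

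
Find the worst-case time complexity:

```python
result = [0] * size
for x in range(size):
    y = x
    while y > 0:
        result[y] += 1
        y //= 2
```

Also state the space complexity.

Time complexity: O(n log n).
Space complexity: O(n).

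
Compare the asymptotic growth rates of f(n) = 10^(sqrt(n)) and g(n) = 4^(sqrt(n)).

f(n) = 10^(sqrt(n)) grows faster: ratio is (10/4)^(sqrt(n)) -> infinity since 10/4 > 1.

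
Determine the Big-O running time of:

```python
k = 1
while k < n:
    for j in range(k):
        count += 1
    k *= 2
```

Time complexity: O(n).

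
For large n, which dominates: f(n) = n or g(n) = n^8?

g(n) = n^8 grows faster: n^8/n = n^7 -> infinity.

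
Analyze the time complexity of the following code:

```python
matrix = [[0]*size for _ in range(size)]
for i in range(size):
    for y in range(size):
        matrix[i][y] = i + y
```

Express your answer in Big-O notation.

Time complexity: O(n^2).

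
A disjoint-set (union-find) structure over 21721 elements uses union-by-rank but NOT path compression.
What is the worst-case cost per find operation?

Union-by-rank alone keeps every tree's height <= log_2(21721) ~= 14.4. Each find traverses from a node to its root, costing O(height) = O(log n). Without path compression this bound is tight.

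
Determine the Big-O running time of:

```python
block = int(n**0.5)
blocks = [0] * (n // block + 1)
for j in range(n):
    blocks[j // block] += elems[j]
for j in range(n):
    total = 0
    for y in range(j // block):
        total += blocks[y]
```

Time complexity: O(n * sqrt(n)).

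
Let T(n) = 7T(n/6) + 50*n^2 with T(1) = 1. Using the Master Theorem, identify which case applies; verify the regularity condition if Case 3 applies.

a=7, b=6, f(n)=50*n^2.
log_6(7) = 1.086 < 2.
f(n) = Omega(n^(1.086+epsilon)) for some epsilon > 0, so Case 3 is the candidate.
Regularity: a*f(n/b) = 7*50*(n/6)^2 = (7/36)*50*n^2 <= c*f(n) with c = 7/36 < 1. Satisfied.
Case 3: T(n) = Theta(n^2).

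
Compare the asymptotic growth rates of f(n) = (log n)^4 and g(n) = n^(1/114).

g(n) = n^(1/114) grows faster: any positive power of n dominates any polylog.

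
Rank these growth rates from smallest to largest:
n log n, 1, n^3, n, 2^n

Ordered by growth rate: 1 < n < n log n < n^3 < 2^n.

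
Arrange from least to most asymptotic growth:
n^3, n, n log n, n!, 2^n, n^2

Ordered by growth rate: n < n log n < n^2 < n^3 < 2^n < n!.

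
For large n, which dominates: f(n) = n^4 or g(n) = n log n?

f(n) = n^4 grows faster: n^4 / (n log n) = n^3/log n -> infinity.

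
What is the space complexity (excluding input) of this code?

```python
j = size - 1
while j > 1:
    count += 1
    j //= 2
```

Space complexity: O(1).
Only a constant amount of auxiliary storage is used; nothing grows with n.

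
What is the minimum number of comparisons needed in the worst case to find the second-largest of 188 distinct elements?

Lower bound: finding the max needs 188-1 comparisons. By the adversary weight-doubling argument, the max must personally win >= ceil(log_2(188)) = 8 comparisons; the 2nd-largest is among those 8 losers, needing 8-1 more comparisons. Total >= 188-1 + 8-1 = 194. A balanced knockout tournament achieves this.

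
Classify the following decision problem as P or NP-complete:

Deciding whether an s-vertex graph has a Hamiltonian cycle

This problem is NP-complete: one of Karp's 21 NP-complete problems.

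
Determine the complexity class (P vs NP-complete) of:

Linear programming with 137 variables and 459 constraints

This problem is in P: the ellipsoid and interior-point methods run in polynomial time.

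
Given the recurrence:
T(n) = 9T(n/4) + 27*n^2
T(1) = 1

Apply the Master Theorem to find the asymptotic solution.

a=9, b=4, f(n)=27*n^2. log_4(9) = 1.585 < 2. Case 3: T(n) = O(n^2).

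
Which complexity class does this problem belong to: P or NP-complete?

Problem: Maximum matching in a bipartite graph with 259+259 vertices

This problem is in P: Hopcroft-Karp runs in O(E sqrt(V)).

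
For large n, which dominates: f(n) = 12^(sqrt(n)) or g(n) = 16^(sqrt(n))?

g(n) = 16^(sqrt(n)) grows faster: ratio is (16/12)^(sqrt(n)) -> infinity since 16/12 > 1.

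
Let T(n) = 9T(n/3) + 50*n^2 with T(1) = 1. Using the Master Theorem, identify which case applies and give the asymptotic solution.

a=9, b=3, f(n)=50*n^2.
log_3(9) = 2, so n^(log_b(a)) = n^2.
f(n) = Theta(n^2), so Case 2 applies.
T(n) = Theta(n^2 log n).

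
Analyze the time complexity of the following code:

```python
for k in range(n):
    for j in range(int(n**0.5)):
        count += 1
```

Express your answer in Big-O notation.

Time complexity: O(n * sqrt(n)).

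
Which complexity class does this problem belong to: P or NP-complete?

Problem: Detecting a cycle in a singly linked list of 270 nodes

This problem is in P: Floyd's tortoise-and-hare runs in O(n) time, O(1) space.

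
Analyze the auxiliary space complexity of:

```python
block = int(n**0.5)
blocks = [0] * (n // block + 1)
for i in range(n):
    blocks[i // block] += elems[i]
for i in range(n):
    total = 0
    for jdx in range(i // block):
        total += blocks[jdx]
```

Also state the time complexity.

Space complexity: O(sqrt(n)).
Storage scales with sqrt(n).
Time complexity: O(n * sqrt(n)).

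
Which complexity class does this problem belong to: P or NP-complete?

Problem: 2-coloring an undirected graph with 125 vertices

This problem is in P: 2-coloring is bipartiteness testing via BFS, O(V+E).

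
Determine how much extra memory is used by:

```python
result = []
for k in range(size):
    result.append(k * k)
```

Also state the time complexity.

Space complexity: O(n).
Auxiliary storage grows linearly with the input size n in the worst case.
Time complexity: O(n).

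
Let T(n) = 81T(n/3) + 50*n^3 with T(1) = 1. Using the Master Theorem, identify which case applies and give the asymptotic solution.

a=81, b=3, f(n)=50*n^3.
log_3(81) = 4 > 3.
Since f(n) = O(n^3) is polynomially smaller than n^4, Case 1 applies.
T(n) = Theta(n^4).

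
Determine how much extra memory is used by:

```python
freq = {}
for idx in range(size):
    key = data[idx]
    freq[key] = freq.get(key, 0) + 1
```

Space complexity: O(n).
Auxiliary storage grows linearly with the input size n in the worst case.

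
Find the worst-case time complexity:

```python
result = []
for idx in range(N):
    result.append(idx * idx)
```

Time complexity: O(n).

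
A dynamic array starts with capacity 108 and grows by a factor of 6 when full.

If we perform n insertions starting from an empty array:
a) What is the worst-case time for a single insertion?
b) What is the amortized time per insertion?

(a) Worst-case single insertion: O(n) -- when the array is full at capacity c, the resize copies all c elements, and c can be Theta(n).
(b) Resizes happen at sizes 108, 648, 3888, ... Total copy cost for n insertions: 108 + 648 + ... = O(n) (geometric series with ratio 1/6). Amortized cost per insertion: O(n)/n = O(1).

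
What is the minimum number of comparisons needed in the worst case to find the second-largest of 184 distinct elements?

Lower bound: finding the max needs 184-1 comparisons. By the adversary weight-doubling argument, the max must personally win >= ceil(log_2(184)) = 8 comparisons; the 2nd-largest is among those 8 losers, needing 8-1 more comparisons. Total >= 184-1 + 8-1 = 190. A balanced knockout tournament achieves this.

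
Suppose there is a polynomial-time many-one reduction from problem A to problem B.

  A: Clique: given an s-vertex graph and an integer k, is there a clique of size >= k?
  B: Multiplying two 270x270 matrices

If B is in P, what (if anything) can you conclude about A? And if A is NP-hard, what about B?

A poly-time reduction A <=_p B means any A-instance can be transformed to a B-instance in poly time.
If B is in P: compose the reduction with B's poly-time algorithm to solve A in poly time, so A is in P.
If A is NP-hard: every NP problem reduces to A, which reduces to B; composing reductions, every NP problem reduces to B, so B is NP-hard.
(Here in fact A is NP-complete and B is in P, so no such reduction is known -- its existence would imply P = NP; the analysis concerns only what the assumed reduction would or would not let you conclude.)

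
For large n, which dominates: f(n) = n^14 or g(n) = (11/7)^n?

g(n) = (11/7)^n grows faster: (11/7)^n is exponential with base 11/7 > 1, dominating every polynomial.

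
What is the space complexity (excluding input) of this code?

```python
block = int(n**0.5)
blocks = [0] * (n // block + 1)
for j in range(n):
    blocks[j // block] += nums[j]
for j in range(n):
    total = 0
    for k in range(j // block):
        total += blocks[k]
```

Space complexity: O(sqrt(n)).
Storage scales with sqrt(n).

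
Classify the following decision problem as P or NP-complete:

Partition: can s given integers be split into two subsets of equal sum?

This problem is NP-complete: Subset Sum reduces to it (one of Karp's 21 NP-complete problems).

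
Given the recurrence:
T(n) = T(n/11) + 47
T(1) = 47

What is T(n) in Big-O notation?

Each step divides n by 11 and adds 47. After log_11(n) steps, T(n) = O(log n).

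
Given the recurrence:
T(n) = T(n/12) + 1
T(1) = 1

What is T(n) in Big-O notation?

Each step divides n by 12 and adds 1. After log_12(n) steps, T(n) = O(log n).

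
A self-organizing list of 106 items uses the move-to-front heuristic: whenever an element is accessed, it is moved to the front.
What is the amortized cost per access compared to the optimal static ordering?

With potential Phi = number of inversions between the MTF list and the optimal static list (at most C(106,2)), each access has amortized cost at most 2 * (cost under optimal static ordering). This is the move-to-front 2-competitiveness result.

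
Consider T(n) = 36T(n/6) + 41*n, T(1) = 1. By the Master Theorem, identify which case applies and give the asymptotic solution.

a=36, b=6, f(n)=41*n.
log_6(36) = 2 > 1.
Since f(n) = O(n^1) is polynomially smaller than n^2, Case 1 applies.
T(n) = Theta(n^2).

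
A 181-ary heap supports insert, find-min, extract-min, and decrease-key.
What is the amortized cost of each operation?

The 181-ary heap has height O(log_181 n). Insert sifts up: O(log_181 n). Find-min reads the root: O(1). Extract-min sifts down comparing 181 children per level: O(181 * log_181 n). Decrease-key sifts up: O(log_181 n).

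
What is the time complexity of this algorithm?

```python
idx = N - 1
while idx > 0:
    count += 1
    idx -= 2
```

Time complexity: O(n).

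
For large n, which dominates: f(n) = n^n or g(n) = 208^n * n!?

g(n) = 208^n * n! grows faster: by Stirling n! ~ sqrt(2 pi n)(n/e)^n, so 208^n n! / n^n ~ (208/e)^n sqrt(2 pi n) -> infinity since 208/e > 1.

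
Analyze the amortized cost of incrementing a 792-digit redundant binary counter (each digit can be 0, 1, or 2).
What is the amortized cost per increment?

A redundant counter on 792 digits allows digit values 0, 1, 2. Increment adds 1 to the least significant digit and carries any 2 to a 0 plus +1 on the next digit. With potential Phi = (number of 2-digits), each increment does O(1) actual work plus a chain of carries, each of which decreases Phi by 1. Amortized O(1).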